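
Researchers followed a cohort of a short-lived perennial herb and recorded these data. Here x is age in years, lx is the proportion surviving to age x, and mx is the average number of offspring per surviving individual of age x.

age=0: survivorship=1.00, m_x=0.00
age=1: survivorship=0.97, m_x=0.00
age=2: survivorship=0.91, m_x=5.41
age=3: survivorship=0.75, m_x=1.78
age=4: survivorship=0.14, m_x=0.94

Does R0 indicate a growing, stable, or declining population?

R0 = Σ lx·mx = 0 + 0 + 4.9231 + 1.335 + 0.1316 = 6.3897
R0 > 1, so the population is growing.

growing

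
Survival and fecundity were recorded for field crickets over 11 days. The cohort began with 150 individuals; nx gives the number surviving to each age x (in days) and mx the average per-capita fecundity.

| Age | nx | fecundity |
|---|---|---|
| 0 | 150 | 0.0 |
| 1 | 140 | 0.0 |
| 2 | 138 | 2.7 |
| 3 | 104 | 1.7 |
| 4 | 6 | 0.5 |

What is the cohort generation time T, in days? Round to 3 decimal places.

lx = nx/n0 = nx/150: 1, 0.93333…, 0.92, 0.69333…, 0.04
lx·mx: 0, 0, 2.484, 1.178667…, 0.02 → R0 = 3.682667…
x·lx·mx: 0, 0, 4.968, 3.536…, 0.08 → Σ = 8.584…
T = 8.584… / 3.682667… = 2.33092… → 2.331

2.331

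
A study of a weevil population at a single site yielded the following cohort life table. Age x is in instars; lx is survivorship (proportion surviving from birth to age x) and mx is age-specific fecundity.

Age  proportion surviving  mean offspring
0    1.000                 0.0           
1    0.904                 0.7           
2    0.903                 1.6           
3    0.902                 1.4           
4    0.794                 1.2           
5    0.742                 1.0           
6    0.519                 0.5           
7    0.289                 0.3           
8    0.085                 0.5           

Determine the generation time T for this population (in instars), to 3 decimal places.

lx·mx: 0, 0.6328, 1.4448, 1.2628, 0.9528, 0.742, 0.2595, 0.0867, 0.0425 → R0 = 5.4239
x·lx·mx: 0, 0.6328, 2.8896, 3.7884, 3.8112, 3.71, 1.557, 0.6069, 0.34 → Σ = 17.3359
T = 17.3359 / 5.4239 = 3.196206… → 3.196

3.196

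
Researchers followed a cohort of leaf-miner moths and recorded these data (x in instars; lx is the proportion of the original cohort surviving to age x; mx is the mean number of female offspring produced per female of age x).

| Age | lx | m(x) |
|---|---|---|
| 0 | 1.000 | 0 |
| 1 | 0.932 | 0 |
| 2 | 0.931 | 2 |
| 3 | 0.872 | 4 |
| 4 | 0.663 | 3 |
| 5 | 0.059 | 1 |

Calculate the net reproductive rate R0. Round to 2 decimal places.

7.40

lx·mx by age: 0, 0, 1.862, 3.488, 1.989, 0.059
R0 = Σ lx·mx = 7.398 → 7.40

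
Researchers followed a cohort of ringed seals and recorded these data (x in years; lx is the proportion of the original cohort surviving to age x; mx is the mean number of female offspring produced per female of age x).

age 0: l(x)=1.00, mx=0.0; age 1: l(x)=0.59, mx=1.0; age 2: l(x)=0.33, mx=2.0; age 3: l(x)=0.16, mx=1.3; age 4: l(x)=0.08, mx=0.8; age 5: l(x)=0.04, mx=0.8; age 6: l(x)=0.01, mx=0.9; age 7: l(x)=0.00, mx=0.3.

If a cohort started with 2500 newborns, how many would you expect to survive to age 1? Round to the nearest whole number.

Expected survivors = N0 · l_1 = 2500 × 0.59 = 1475 → 1475

1475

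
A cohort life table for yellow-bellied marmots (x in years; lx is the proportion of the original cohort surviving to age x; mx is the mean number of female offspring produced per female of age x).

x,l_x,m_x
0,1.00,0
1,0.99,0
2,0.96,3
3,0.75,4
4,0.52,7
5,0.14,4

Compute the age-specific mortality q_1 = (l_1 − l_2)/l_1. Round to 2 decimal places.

0.03

q_1 = (l_1 − l_2) / l_1 = (0.99 − 0.96) / 0.99
     = 0.03 / 0.99 = 0.030303… → 0.03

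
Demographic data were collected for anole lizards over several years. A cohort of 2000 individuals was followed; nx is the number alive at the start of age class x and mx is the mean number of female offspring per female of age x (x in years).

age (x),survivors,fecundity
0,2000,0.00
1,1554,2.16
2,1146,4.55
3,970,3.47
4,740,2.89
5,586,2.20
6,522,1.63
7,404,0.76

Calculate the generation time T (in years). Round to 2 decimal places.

2.79

lx = nx/n0 = nx/2000: 1, 0.777, 0.573, 0.485, 0.37, 0.293, 0.261, 0.202
lx·mx: 0, 1.67832, 2.60715, 1.68295, 1.0693, 0.6446, 0.42543, 0.15352 → R0 = 8.26127
x·lx·mx: 0, 1.67832, 5.2143, 5.04885, 4.2772, 3.223, 2.55258, 1.07464 → Σ = 23.06889
T = 23.06889 / 8.26127 = 2.792414… → 2.79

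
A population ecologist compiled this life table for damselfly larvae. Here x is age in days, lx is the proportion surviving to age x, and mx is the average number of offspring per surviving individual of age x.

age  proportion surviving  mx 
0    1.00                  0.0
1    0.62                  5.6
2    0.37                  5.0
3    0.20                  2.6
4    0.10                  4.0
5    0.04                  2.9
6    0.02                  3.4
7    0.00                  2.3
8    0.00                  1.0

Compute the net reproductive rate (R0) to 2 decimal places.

6.43

lx·mx by age: 0, 3.472, 1.85, 0.52, 0.4, 0.116, 0.068, 0, 0
R0 = Σ lx·mx = 6.426 → 6.43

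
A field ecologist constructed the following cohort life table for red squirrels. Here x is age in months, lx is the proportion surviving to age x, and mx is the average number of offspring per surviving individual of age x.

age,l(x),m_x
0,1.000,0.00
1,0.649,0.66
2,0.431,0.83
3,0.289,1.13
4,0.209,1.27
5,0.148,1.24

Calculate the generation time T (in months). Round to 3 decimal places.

2.627

lx·mx: 0, 0.42834, 0.35773, 0.32657, 0.26543, 0.18352 → R0 = 1.56159
x·lx·mx: 0, 0.42834, 0.71546, 0.97971, 1.06172, 0.9176 → Σ = 4.10283
T = 4.10283 / 1.56159 = 2.627341… → 2.627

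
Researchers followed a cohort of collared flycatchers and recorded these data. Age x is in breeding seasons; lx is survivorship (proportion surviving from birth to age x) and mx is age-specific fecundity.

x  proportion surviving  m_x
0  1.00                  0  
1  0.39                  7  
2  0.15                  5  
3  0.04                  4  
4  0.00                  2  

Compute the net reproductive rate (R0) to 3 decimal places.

3.640

lx·mx by age: 0, 2.73, 0.75, 0.16, 0
R0 = Σ lx·mx = 3.64 → 3.640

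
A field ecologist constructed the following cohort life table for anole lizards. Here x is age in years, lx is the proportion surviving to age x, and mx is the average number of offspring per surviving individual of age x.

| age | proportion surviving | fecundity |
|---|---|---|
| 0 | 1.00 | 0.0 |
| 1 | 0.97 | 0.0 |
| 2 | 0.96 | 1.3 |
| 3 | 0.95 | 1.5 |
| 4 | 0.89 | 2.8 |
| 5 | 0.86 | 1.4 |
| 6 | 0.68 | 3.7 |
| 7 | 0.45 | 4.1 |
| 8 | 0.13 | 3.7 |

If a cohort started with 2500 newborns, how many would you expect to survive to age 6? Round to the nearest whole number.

1700

Expected survivors = N0 · l_6 = 2500 × 0.68 = 1700 → 1700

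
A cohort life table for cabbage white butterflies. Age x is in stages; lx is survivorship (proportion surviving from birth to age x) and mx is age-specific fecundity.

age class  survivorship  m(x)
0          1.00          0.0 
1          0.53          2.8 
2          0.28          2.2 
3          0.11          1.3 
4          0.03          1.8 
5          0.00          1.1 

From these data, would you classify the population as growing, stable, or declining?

growing

R0 = Σ lx·mx = 0 + 1.484 + 0.616 + 0.143 + 0.054 + 0 = 2.297
R0 > 1, so the population is growing.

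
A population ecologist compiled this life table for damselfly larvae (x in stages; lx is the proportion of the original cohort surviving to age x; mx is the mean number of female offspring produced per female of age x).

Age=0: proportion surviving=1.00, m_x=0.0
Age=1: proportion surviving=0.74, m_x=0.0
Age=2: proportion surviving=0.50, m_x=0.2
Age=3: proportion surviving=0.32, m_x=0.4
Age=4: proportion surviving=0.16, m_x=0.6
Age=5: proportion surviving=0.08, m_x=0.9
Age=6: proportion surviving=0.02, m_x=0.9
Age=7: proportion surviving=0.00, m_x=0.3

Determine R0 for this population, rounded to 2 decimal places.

0.41

lx·mx by age: 0, 0, 0.1, 0.128, 0.096, 0.072, 0.018, 0
R0 = Σ lx·mx = 0.414 → 0.41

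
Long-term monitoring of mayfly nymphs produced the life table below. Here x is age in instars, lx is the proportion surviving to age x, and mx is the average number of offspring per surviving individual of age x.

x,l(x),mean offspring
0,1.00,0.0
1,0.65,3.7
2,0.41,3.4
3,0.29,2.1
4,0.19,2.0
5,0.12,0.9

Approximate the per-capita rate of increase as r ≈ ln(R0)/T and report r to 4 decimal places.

R0 = Σ lx·mx = 0 + 2.405 + 1.394 + 0.609 + 0.38 + 0.108 = 4.896
Σ x·lx·mx = 9.08; T = 9.08/4.896 = 1.85458…
r ≈ ln(R0)/T = ln(4.896)/1.85458… = 0.856486… → 0.8565

0.8565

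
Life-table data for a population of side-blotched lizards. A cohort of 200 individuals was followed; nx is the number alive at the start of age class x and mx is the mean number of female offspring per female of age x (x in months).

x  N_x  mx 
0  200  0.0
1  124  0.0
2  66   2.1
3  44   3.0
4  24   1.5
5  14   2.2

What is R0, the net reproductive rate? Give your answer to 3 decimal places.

lx = nx/n0 = nx/200: 1, 0.62, 0.33, 0.22, 0.12, 0.07
lx·mx by age: 0, 0, 0.693, 0.66, 0.18, 0.154
R0 = Σ lx·mx = 1.687 → 1.687

1.687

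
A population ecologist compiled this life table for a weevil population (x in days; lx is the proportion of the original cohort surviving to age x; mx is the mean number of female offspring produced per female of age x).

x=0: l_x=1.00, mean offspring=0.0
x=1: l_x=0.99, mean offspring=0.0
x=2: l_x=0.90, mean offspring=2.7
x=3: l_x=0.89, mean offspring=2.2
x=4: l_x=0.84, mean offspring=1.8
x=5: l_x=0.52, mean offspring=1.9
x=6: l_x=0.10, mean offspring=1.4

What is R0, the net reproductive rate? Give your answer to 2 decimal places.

lx·mx by age: 0, 0, 2.43, 1.958, 1.512, 0.988, 0.14
R0 = Σ lx·mx = 7.028 → 7.03

7.03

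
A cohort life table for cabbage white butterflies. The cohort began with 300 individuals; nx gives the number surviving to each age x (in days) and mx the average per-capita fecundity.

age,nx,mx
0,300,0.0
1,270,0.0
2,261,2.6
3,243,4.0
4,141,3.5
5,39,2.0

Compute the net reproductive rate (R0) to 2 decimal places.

lx = nx/n0 = nx/300: 1, 0.9, 0.87, 0.81, 0.47, 0.13
lx·mx by age: 0, 0, 2.262, 3.24, 1.645, 0.26
R0 = Σ lx·mx = 7.407 → 7.41

7.41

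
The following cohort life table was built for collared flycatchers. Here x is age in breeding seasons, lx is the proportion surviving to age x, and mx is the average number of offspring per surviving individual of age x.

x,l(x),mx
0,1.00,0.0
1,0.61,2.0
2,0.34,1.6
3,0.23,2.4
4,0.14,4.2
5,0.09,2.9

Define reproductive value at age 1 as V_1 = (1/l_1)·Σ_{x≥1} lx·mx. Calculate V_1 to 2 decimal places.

lx·mx for x ≥ 1: 1.22, 0.544, 0.552, 0.588, 0.261 → sum = 3.165
V_1 = 3.165 / l_1 = 3.165 / 0.61 = 5.188525… → 5.19

5.19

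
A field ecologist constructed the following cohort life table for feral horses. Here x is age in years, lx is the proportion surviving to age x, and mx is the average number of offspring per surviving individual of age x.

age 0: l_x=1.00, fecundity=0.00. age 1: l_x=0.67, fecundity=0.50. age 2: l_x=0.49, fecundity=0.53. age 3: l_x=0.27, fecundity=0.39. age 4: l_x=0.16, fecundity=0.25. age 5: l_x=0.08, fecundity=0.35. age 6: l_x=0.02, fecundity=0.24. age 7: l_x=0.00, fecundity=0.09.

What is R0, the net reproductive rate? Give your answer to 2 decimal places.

0.77

lx·mx by age: 0, 0.335, 0.2597, 0.1053, 0.04, 0.028, 0.0048, 0
R0 = Σ lx·mx = 0.7728 → 0.77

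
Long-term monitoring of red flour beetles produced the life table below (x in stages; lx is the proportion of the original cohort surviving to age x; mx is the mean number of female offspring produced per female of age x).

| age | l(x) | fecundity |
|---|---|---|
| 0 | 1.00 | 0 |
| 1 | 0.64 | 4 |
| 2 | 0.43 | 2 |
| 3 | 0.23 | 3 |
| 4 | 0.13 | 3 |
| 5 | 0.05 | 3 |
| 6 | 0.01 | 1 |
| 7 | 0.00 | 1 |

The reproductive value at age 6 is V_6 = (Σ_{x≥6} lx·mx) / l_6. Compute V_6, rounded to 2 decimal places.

lx·mx for x ≥ 6: 0.01, 0 → sum = 0.01
V_6 = 0.01 / l_6 = 0.01 / 0.01 = 1 → 1.00

1.00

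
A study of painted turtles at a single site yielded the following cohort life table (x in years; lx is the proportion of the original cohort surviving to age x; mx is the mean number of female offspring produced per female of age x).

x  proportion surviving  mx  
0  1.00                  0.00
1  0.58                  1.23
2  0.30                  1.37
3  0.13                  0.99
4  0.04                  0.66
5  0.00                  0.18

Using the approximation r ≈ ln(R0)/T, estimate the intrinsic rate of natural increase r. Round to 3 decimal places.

R0 = Σ lx·mx = 0 + 0.7134 + 0.411 + 0.1287 + 0.0264 + 0 = 1.2795
Σ x·lx·mx = 2.0271; T = 2.0271/1.2795 = 1.58429…
r ≈ ln(R0)/T = ln(1.2795)/1.58429… = 0.15557… → 0.156

0.156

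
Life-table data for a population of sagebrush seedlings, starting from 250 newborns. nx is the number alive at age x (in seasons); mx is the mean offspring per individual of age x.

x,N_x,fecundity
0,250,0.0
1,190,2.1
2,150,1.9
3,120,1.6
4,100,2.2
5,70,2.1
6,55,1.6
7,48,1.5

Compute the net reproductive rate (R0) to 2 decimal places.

5.61

lx = nx/n0 = nx/250: 1, 0.76, 0.6, 0.48, 0.4, 0.28, 0.22, 0.192
lx·mx by age: 0, 1.596, 1.14, 0.768, 0.88, 0.588, 0.352, 0.288
R0 = Σ lx·mx = 5.612 → 5.61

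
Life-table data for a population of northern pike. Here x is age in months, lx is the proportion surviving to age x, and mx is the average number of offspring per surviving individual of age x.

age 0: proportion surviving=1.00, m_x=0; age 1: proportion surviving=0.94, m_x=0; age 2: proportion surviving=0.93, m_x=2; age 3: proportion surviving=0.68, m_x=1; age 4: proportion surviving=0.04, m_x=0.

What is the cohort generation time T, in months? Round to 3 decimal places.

2.268

lx·mx: 0, 0, 1.86, 0.68, 0 → R0 = 2.54
x·lx·mx: 0, 0, 3.72, 2.04, 0 → Σ = 5.76
T = 5.76 / 2.54 = 2.267717… → 2.268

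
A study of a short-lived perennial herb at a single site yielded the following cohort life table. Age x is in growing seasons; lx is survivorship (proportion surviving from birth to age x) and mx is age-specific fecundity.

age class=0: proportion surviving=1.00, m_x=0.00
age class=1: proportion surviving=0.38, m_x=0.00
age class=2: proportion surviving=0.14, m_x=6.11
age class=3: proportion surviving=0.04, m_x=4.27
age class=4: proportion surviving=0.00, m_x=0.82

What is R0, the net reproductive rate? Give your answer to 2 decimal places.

1.03

lx·mx by age: 0, 0, 0.8554, 0.1708, 0
R0 = Σ lx·mx = 1.0262 → 1.03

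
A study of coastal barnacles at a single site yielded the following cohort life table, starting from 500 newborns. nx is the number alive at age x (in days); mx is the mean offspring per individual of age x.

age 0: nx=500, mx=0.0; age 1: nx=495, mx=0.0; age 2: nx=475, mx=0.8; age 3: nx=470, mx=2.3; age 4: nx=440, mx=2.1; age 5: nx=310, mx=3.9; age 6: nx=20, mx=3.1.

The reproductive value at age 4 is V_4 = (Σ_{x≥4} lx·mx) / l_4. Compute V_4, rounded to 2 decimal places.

lx = nx/n0 = nx/500: 1, 0.99, 0.95, 0.94, 0.88, 0.62, 0.04
lx·mx for x ≥ 4: 1.848, 2.418, 0.124 → sum = 4.39
V_4 = 4.39 / l_4 = 4.39 / 0.88 = 4.988636… → 4.99

4.99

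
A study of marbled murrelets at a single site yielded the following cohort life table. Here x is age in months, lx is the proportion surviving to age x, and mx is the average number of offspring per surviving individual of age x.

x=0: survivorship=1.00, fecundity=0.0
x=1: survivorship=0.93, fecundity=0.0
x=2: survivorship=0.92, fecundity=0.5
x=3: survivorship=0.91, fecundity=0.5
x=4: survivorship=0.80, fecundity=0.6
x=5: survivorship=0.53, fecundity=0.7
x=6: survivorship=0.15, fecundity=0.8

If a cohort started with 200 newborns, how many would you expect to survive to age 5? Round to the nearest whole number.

106

Expected survivors = N0 · l_5 = 200 × 0.53 = 106 → 106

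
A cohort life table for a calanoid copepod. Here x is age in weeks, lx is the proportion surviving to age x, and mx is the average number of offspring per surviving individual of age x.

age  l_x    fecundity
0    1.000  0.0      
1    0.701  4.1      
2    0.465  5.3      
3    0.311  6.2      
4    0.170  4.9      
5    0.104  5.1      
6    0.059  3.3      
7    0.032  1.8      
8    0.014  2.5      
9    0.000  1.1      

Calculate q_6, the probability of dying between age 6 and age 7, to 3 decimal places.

0.458

q_6 = (l_6 − l_7) / l_6 = (0.059 − 0.032) / 0.059
     = 0.027 / 0.059 = 0.457627… → 0.458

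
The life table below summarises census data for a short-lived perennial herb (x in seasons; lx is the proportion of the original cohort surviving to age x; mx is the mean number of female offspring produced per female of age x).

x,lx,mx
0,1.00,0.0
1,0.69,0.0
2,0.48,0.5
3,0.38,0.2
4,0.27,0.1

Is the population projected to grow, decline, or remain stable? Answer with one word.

R0 = Σ lx·mx = 0 + 0 + 0.24 + 0.076 + 0.027 = 0.343
R0 < 1, so the population is declining.

declining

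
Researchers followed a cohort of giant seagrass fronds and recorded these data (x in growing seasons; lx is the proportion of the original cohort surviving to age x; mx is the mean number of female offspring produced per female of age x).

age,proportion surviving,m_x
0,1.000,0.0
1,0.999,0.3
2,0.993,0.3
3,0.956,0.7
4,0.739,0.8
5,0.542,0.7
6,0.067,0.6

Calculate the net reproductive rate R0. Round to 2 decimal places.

2.28

lx·mx by age: 0, 0.2997, 0.2979, 0.6692, 0.5912, 0.3794, 0.0402
R0 = Σ lx·mx = 2.2776 → 2.28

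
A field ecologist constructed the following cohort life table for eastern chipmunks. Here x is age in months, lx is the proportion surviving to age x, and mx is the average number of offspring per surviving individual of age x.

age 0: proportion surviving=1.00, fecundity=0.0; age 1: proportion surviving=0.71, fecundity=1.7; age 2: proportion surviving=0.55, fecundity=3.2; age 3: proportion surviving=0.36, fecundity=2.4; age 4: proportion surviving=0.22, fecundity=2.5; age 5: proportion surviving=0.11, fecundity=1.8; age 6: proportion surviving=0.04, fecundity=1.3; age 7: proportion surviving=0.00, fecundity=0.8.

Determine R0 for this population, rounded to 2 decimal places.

lx·mx by age: 0, 1.207, 1.76, 0.864, 0.55, 0.198, 0.052, 0
R0 = Σ lx·mx = 4.631 → 4.63

4.63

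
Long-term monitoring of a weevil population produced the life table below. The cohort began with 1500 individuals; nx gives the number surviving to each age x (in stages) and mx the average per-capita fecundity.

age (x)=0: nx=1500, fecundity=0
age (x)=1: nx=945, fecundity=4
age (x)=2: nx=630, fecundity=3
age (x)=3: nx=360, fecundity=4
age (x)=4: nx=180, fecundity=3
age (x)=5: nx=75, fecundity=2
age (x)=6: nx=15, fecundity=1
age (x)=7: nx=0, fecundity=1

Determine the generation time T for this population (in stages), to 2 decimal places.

lx = nx/n0 = nx/1500: 1, 0.63, 0.42, 0.24, 0.12, 0.05, 0.01, 0
lx·mx: 0, 2.52, 1.26, 0.96, 0.36, 0.1, 0.01, 0 → R0 = 5.21
x·lx·mx: 0, 2.52, 2.52, 2.88, 1.44, 0.5, 0.06, 0 → Σ = 9.92
T = 9.92 / 5.21 = 1.904031… → 1.90

1.90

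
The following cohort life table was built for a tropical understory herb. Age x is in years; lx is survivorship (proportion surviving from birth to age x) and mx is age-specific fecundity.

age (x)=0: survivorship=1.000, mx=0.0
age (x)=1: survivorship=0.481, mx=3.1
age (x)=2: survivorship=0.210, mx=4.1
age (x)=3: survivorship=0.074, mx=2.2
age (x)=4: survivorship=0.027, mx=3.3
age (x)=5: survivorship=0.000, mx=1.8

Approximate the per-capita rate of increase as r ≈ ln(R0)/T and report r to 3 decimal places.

0.614

R0 = Σ lx·mx = 0 + 1.4911 + 0.861 + 0.1628 + 0.0891 + 0 = 2.604
Σ x·lx·mx = 4.0579; T = 4.0579/2.604 = 1.55833…
r ≈ ln(R0)/T = ln(2.604)/1.55833… = 0.61415… → 0.614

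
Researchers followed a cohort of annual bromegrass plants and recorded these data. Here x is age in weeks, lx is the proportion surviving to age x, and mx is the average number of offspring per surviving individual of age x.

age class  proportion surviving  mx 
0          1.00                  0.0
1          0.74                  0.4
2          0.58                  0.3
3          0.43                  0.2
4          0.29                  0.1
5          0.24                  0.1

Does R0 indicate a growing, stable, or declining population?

declining

R0 = Σ lx·mx = 0 + 0.296 + 0.174 + 0.086 + 0.029 + 0.024 = 0.609
R0 < 1, so the population is declining.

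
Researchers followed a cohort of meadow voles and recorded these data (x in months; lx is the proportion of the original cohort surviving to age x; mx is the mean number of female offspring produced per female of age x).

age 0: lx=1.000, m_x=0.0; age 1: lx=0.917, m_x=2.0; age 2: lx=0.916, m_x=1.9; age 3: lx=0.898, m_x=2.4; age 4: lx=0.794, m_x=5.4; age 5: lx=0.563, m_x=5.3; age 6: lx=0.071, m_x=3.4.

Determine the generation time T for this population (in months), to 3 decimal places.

lx·mx: 0, 1.834, 1.7404, 2.1552, 4.2876, 2.9839, 0.2414 → R0 = 13.2425
x·lx·mx: 0, 1.834, 3.4808, 6.4656, 17.1504, 14.9195, 1.4484 → Σ = 45.2987
T = 45.2987 / 13.2425 = 3.420706… → 3.421

3.421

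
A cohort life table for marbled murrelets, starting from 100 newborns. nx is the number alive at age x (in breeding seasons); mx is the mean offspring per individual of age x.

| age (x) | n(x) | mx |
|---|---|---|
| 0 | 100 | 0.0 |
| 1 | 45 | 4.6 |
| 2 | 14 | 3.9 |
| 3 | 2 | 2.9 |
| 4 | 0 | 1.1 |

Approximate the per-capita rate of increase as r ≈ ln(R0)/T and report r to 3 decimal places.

lx = nx/n0 = nx/100: 1, 0.45, 0.14, 0.02, 0
R0 = Σ lx·mx = 0 + 2.07 + 0.546 + 0.058 + 0 = 2.674
Σ x·lx·mx = 3.336; T = 3.336/2.674 = 1.24757…
r ≈ ln(R0)/T = ln(2.674)/1.24757… = 0.78839… → 0.788

0.788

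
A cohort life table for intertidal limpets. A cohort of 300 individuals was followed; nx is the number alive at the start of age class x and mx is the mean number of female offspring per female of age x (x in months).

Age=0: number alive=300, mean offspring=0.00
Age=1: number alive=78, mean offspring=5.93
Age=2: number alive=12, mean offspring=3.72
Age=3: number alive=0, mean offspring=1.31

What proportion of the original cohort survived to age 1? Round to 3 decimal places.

l_1 = n_1/n_0 = 78/300 = 0.26 → 0.260

0.260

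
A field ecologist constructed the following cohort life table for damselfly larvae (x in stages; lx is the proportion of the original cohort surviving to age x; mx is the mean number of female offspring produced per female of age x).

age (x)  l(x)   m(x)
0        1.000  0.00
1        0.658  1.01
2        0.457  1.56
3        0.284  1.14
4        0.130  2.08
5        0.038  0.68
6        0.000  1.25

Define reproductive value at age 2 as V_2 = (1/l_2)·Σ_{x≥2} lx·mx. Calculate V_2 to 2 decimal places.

lx·mx for x ≥ 2: 0.71292, 0.32376, 0.2704, 0.02584, 0 → sum = 1.33292
V_2 = 1.33292 / l_2 = 1.33292 / 0.457 = 2.916674… → 2.92

2.92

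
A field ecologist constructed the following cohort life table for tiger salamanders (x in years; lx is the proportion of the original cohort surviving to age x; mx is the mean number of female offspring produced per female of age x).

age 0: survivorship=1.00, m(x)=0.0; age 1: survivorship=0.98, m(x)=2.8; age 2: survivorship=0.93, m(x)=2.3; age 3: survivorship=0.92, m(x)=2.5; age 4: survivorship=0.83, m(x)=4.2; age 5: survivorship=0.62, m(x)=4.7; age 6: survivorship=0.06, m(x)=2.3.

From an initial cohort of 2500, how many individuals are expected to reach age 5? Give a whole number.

Expected survivors = N0 · l_5 = 2500 × 0.62 = 1550 → 1550

1550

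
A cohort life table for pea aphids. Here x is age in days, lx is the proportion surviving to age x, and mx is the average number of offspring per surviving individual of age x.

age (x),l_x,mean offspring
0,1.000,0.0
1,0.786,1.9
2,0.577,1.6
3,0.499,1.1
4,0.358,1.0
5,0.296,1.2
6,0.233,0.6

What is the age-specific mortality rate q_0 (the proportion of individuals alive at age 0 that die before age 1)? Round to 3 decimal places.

0.214

q_0 = (l_0 − l_1) / l_0 = (1 − 0.786) / 1
     = 0.214 / 1 = 0.214 → 0.214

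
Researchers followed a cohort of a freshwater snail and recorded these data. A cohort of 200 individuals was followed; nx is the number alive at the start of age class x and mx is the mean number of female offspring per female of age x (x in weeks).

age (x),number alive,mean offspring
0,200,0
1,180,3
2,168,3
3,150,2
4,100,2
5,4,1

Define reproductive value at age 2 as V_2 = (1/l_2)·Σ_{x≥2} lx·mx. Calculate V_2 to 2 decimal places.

6.00

lx = nx/n0 = nx/200: 1, 0.9, 0.84, 0.75, 0.5, 0.02
lx·mx for x ≥ 2: 2.52, 1.5, 1, 0.02 → sum = 5.04
V_2 = 5.04 / l_2 = 5.04 / 0.84 = 6 → 6.00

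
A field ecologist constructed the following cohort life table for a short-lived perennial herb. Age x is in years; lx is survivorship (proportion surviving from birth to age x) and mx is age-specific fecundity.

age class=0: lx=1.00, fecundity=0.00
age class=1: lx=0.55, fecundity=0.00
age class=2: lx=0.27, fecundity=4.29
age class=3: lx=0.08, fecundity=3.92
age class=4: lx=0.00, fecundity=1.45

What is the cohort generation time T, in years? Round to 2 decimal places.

2.21

lx·mx: 0, 0, 1.1583, 0.3136, 0 → R0 = 1.4719
x·lx·mx: 0, 0, 2.3166, 0.9408, 0 → Σ = 3.2574
T = 3.2574 / 1.4719 = 2.213058… → 2.21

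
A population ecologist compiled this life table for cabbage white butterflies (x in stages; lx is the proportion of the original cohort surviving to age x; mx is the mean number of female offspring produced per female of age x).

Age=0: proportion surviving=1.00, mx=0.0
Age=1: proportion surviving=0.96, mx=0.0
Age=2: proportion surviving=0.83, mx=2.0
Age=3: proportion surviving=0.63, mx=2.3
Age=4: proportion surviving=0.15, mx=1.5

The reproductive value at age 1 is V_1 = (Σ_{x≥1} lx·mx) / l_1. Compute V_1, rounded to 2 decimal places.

lx·mx for x ≥ 1: 0, 1.66, 1.449, 0.225 → sum = 3.334
V_1 = 3.334 / l_1 = 3.334 / 0.96 = 3.472917… → 3.47

3.47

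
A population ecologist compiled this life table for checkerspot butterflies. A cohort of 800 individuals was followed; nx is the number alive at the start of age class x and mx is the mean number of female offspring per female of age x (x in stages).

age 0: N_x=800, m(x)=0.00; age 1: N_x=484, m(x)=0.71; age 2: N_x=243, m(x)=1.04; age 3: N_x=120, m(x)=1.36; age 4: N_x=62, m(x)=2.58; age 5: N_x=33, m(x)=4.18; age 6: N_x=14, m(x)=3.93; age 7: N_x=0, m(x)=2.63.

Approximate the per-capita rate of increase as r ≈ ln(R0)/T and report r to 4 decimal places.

lx = nx/n0 = nx/800: 1, 0.605, 0.30375, 0.15, 0.0775, 0.04125, 0.0175, 0
R0 = Σ lx·mx = 0 + 0.42955 + 0.3159… + 0.204 + 0.19995… + 0.17243… + 0.06878… + 0 = 1.3906…
Σ x·lx·mx = 3.747925…; T = 3.747925…/1.3906… = 2.69519…
r ≈ ln(R0)/T = ln(1.3906…)/2.69519… = 0.122342… → 0.1223

0.1223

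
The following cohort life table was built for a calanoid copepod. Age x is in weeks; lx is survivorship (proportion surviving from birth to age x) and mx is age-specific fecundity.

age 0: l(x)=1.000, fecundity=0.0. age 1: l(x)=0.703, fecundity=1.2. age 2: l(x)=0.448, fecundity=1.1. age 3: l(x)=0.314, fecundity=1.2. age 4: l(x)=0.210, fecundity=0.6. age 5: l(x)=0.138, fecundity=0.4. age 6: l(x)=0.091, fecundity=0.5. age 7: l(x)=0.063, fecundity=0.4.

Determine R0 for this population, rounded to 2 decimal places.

lx·mx by age: 0, 0.8436, 0.4928, 0.3768, 0.126, 0.0552, 0.0455, 0.0252
R0 = Σ lx·mx = 1.9651 → 1.97

1.97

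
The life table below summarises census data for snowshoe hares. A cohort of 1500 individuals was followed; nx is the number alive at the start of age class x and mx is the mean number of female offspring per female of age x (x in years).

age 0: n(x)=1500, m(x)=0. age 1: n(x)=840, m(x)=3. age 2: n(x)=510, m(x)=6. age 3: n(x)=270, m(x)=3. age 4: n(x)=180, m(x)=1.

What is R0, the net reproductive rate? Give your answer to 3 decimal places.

4.380

lx = nx/n0 = nx/1500: 1, 0.56, 0.34, 0.18, 0.12
lx·mx by age: 0, 1.68, 2.04, 0.54, 0.12
R0 = Σ lx·mx = 4.38 → 4.380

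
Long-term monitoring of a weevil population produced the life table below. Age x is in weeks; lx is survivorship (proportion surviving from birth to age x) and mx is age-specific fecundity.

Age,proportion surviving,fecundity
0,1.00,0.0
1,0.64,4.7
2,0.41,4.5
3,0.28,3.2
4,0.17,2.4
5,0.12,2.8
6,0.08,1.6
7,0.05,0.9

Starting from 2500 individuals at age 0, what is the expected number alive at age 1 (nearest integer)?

1600

Expected survivors = N0 · l_1 = 2500 × 0.64 = 1600 → 1600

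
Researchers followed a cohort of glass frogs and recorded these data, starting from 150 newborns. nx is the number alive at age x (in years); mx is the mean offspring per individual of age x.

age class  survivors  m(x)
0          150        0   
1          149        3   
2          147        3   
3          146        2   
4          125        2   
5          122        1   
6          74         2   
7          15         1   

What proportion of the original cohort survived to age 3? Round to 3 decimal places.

l_3 = n_3/n_0 = 146/150 = 0.973333… → 0.973

0.973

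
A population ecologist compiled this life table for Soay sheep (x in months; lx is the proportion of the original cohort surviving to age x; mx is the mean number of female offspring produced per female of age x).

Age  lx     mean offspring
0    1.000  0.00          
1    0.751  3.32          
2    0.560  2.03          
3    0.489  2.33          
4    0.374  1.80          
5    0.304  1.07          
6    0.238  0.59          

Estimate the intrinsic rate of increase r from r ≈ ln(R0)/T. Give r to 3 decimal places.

0.786

R0 = Σ lx·mx = 0 + 2.49332 + 1.1368 + 1.13937 + 0.6732 + 0.32528 + 0.14042 = 5.90839
Σ x·lx·mx = 13.34675; T = 13.34675/5.90839 = 2.25895…
r ≈ ln(R0)/T = ln(5.90839)/2.25895… = 0.78637… → 0.786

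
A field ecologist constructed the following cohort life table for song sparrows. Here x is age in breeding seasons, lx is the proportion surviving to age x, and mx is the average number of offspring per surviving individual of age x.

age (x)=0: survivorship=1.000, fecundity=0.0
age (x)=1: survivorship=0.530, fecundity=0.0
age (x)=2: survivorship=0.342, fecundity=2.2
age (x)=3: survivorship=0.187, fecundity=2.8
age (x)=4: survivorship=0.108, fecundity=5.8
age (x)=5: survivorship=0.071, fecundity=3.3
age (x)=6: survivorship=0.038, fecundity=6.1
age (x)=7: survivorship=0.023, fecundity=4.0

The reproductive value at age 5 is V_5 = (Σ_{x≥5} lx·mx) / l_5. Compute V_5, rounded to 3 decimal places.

7.861

lx·mx for x ≥ 5: 0.2343, 0.2318, 0.092 → sum = 0.5581
V_5 = 0.5581 / l_5 = 0.5581 / 0.071 = 7.860563… → 7.861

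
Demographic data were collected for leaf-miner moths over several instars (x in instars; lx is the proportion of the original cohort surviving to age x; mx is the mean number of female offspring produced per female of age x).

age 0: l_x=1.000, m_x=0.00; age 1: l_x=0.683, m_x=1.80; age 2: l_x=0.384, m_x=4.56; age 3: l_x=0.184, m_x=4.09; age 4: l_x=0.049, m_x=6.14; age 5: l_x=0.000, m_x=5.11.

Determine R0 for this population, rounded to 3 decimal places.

lx·mx by age: 0, 1.2294, 1.75104, 0.75256, 0.30086, 0
R0 = Σ lx·mx = 4.03386 → 4.034

4.034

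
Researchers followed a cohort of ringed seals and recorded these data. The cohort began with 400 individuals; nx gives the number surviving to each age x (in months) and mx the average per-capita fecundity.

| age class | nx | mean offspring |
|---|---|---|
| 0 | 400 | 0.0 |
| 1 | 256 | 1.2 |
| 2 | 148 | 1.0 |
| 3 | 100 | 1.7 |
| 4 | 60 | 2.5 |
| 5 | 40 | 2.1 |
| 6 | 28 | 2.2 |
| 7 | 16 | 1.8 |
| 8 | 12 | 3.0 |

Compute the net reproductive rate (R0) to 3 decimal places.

2.464

lx = nx/n0 = nx/400: 1, 0.64, 0.37, 0.25, 0.15, 0.1, 0.07, 0.04, 0.03
lx·mx by age: 0, 0.768, 0.37, 0.425, 0.375, 0.21, 0.154, 0.072, 0.09
R0 = Σ lx·mx = 2.464 → 2.464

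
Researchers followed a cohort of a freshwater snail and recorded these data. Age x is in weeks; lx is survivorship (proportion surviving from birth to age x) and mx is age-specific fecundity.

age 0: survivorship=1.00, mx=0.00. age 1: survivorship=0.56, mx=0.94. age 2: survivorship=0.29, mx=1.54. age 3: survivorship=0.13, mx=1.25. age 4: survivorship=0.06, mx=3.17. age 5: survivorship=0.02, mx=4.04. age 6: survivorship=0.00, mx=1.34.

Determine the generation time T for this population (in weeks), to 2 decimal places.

2.18

lx·mx: 0, 0.5264, 0.4466, 0.1625, 0.1902, 0.0808, 0 → R0 = 1.4065
x·lx·mx: 0, 0.5264, 0.8932, 0.4875, 0.7608, 0.404, 0 → Σ = 3.0719
T = 3.0719 / 1.4065 = 2.184074… → 2.18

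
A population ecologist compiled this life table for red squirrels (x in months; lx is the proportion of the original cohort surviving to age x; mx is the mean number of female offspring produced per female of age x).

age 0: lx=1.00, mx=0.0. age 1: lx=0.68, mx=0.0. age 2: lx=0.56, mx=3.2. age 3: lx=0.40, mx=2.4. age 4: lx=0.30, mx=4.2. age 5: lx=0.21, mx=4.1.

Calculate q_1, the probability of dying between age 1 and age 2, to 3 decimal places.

0.176

q_1 = (l_1 − l_2) / l_1 = (0.68 − 0.56) / 0.68
     = 0.12 / 0.68 = 0.176471… → 0.176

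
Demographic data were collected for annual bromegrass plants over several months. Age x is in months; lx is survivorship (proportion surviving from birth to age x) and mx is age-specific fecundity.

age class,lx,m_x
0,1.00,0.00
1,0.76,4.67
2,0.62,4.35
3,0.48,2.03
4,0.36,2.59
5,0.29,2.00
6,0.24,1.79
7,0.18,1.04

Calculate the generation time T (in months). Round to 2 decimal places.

lx·mx: 0, 3.5492, 2.697, 0.9744, 0.9324, 0.58, 0.4296, 0.1872 → R0 = 9.3498
x·lx·mx: 0, 3.5492, 5.394, 2.9232, 3.7296, 2.9, 2.5776, 1.3104 → Σ = 22.384
T = 22.384 / 9.3498 = 2.394062… → 2.39

2.39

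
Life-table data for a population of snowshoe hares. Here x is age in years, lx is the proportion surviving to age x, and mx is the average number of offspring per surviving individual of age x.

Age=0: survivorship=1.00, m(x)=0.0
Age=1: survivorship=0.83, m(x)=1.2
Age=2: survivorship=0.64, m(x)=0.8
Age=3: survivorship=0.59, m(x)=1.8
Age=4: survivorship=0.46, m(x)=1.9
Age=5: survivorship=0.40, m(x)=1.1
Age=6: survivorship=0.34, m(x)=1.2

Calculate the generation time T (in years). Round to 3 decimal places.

3.110

lx·mx: 0, 0.996, 0.512, 1.062, 0.874, 0.44, 0.408 → R0 = 4.292
x·lx·mx: 0, 0.996, 1.024, 3.186, 3.496, 2.2, 2.448 → Σ = 13.35
T = 13.35 / 4.292 = 3.110438… → 3.110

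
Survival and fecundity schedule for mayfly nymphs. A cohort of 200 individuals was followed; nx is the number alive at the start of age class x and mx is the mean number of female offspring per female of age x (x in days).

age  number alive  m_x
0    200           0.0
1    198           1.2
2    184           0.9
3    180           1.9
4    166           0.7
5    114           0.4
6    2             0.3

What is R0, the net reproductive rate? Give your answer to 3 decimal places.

lx = nx/n0 = nx/200: 1, 0.99, 0.92, 0.9, 0.83, 0.57, 0.01
lx·mx by age: 0, 1.188, 0.828, 1.71, 0.581, 0.228, 0.003
R0 = Σ lx·mx = 4.538 → 4.538

4.538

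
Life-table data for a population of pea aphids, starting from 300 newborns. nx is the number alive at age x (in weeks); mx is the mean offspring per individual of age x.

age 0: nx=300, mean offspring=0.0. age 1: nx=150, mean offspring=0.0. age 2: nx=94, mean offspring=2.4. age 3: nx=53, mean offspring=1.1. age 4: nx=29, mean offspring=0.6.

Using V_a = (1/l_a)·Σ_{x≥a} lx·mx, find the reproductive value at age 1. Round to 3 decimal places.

2.009

lx = nx/n0 = nx/300: 1, 0.5, 0.31333…, 0.17667…, 0.09667…
lx·mx for x ≥ 1: 0, 0.752…, 0.194333…, 0.058… → sum = 1.004333…
V_1 = 1.004333… / l_1 = 1.004333… / 0.5 = 2.008667… → 2.009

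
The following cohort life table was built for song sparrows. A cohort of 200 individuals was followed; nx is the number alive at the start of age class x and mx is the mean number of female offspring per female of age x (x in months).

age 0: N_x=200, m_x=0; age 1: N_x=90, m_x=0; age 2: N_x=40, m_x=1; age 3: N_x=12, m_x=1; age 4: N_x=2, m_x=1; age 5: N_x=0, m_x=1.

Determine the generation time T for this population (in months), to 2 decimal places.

lx = nx/n0 = nx/200: 1, 0.45, 0.2, 0.06, 0.01, 0
lx·mx: 0, 0, 0.2, 0.06, 0.01, 0 → R0 = 0.27
x·lx·mx: 0, 0, 0.4, 0.18, 0.04, 0 → Σ = 0.62
T = 0.62 / 0.27 = 2.296296… → 2.30

2.30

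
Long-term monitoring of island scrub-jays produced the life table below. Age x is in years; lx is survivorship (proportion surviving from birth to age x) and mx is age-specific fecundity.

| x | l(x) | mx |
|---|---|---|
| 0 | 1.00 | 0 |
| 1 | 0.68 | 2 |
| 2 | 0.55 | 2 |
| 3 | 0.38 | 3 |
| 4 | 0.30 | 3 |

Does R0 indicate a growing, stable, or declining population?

growing

R0 = Σ lx·mx = 0 + 1.36 + 1.1 + 1.14 + 0.9 = 4.5
R0 > 1, so the population is growing.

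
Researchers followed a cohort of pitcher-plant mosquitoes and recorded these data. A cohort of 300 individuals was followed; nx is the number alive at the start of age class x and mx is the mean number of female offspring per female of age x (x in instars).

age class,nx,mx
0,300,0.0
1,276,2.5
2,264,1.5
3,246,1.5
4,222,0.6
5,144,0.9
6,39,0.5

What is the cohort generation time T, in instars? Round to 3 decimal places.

2.237

lx = nx/n0 = nx/300: 1, 0.92, 0.88, 0.82, 0.74, 0.48, 0.13
lx·mx: 0, 2.3, 1.32, 1.23, 0.444, 0.432, 0.065 → R0 = 5.791
x·lx·mx: 0, 2.3, 2.64, 3.69, 1.776, 2.16, 0.39 → Σ = 12.956
T = 12.956 / 5.791 = 2.237265… → 2.237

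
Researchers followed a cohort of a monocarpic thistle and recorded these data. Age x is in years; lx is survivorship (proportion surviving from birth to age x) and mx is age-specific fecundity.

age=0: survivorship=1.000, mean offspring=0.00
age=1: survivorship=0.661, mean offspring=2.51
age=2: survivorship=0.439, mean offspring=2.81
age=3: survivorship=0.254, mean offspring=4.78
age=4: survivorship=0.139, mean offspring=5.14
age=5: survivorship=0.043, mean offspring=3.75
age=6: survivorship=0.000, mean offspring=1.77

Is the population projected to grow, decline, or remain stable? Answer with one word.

growing

R0 = Σ lx·mx = 0 + 1.65911 + 1.23359 + 1.21412 + 0.71446 + 0.16125 + 0 = 4.98253
R0 > 1, so the population is growing.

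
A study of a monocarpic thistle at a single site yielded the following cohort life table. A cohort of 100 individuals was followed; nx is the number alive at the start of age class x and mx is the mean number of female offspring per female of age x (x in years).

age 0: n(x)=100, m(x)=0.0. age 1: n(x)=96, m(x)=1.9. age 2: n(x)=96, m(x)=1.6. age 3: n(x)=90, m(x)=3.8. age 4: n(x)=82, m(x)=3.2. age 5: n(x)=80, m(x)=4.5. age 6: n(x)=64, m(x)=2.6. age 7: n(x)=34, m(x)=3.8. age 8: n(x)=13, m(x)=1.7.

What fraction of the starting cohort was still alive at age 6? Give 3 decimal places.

0.640

l_6 = n_6/n_0 = 64/100 = 0.64 → 0.640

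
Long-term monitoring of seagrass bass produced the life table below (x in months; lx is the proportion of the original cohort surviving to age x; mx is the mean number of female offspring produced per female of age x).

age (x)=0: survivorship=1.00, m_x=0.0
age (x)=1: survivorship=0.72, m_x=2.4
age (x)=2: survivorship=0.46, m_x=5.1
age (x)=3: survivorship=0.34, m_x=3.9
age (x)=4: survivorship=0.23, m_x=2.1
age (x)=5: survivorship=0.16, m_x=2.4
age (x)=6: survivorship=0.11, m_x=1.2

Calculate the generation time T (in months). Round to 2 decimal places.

2.35

lx·mx: 0, 1.728, 2.346, 1.326, 0.483, 0.384, 0.132 → R0 = 6.399
x·lx·mx: 0, 1.728, 4.692, 3.978, 1.932, 1.92, 0.792 → Σ = 15.042
T = 15.042 / 6.399 = 2.35068… → 2.35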